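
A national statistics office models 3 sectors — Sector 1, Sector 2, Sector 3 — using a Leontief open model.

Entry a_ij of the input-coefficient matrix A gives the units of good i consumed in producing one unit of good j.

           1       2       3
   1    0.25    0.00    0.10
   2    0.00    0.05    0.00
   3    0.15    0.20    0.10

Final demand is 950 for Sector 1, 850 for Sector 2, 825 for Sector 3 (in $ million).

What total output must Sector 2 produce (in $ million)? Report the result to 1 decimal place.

x_2 = 894.7

I − A =
  [   0.75     0.00    -0.10]
  [   0.00     0.95     0.00]
  [  -0.15    -0.20     0.90]
Cofactors of I−A, C_ij = (−1)^(i+j)·(minor ij) (rows/columns in the sector order above):
  C_11 = (0.95)(0.90) − (0.00)(-0.20) = 0.8550
  C_12 = −[(0.00)(0.90) − (0.00)(-0.15)] = 0.0000
  C_13 = (0.00)(-0.20) − (0.95)(-0.15) = 0.1425
  C_21 = −[(0.00)(0.90) − (-0.10)(-0.20)] = 0.0200
  C_22 = (0.75)(0.90) − (-0.10)(-0.15) = 0.6600
  C_23 = −[(0.75)(-0.20) − (0.00)(-0.15)] = 0.1500
  C_31 = (0.00)(0.00) − (-0.10)(0.95) = 0.0950
  C_32 = −[(0.75)(0.00) − (-0.10)(0.00)] = 0.0000
  C_33 = (0.75)(0.95) − (0.00)(0.00) = 0.7125
det(I−A) = Σ_j (I−A)_1j·C_1j = (0.75)(0.8550) + (0.00)(0.0000) + (-0.10)(0.1425) = 0.6270
adj(I−A) = Cᵀ =
  [ 0.8550   0.0200   0.0950]
  [ 0.0000   0.6600   0.0000]
  [ 0.1425   0.1500   0.7125]
(I − A)⁻¹ = adj(I−A) / det(I−A) ≈
  [   1.3636     0.0319     0.1515]
  [   0.0000     1.0526     0.0000]
  [   0.2273     0.2392     1.1364]
x = (I − A)⁻¹ d = adj(I−A)·d / det(I−A), with det(I−A) = 0.6270:
  x_1 = (0.8550·950 + 0.0200·850 + 0.0950·825) / 0.6270 = 907.625 / 0.6270 ≈ 1447.6
  x_2 = (0.0000·950 + 0.6600·850 + 0.0000·825) / 0.6270 = 561.00 / 0.6270 ≈ 894.7
  x_3 = (0.1425·950 + 0.1500·850 + 0.7125·825) / 0.6270 = 850.6875 / 0.6270 ≈ 1356.8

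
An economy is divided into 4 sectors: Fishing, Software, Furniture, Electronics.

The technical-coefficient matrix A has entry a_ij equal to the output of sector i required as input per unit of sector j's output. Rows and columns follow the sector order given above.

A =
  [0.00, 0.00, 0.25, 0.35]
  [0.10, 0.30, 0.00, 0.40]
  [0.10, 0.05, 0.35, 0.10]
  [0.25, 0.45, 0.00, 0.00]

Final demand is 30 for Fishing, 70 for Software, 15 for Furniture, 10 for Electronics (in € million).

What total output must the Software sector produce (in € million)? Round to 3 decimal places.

I − A =
  [   1.00     0.00    -0.25    -0.35]
  [  -0.10     0.70     0.00    -0.40]
  [  -0.10    -0.05     0.65    -0.10]
  [  -0.25    -0.45     0.00     1.00]
Compute the cofactors C_ij = (−1)^(i+j)·(3×3 minor ij) of I−A; the adjugate is their transpose:
adj(I−A) = Cᵀ =
  [ 0.338000   0.126125   0.130000   0.181750]
  [ 0.130000   0.561875   0.050000   0.275250]
  [ 0.084000   0.106375   0.443000   0.116250]
  [ 0.143000   0.284375   0.055000   0.436250]
det(I−A) = Σ_j (I−A)_1j·C_1j = (1.00)(0.338000) + (0.00)(0.130000) + (-0.25)(0.084000) + (-0.35)(0.143000) = 0.26695
(I − A)⁻¹ = adj(I−A) / det(I−A) ≈
  [   1.2662     0.4725     0.4870     0.6808]
  [   0.4870     2.1048     0.1873     1.0311]
  [   0.3147     0.3985     1.6595     0.4355]
  [   0.5357     1.0653     0.2060     1.6342]
x = (I − A)⁻¹ d = adj(I−A)·d / det(I−A), with det(I−A) = 0.26695:
  x_1 = (0.338000·30 + 0.126125·70 + 0.130000·15 + 0.181750·10) / 0.26695 = 22.73625 / 0.26695 ≈ 85.170
  x_2 = (0.130000·30 + 0.561875·70 + 0.050000·15 + 0.275250·10) / 0.26695 = 46.73375 / 0.26695 ≈ 175.066
  x_3 = (0.084000·30 + 0.106375·70 + 0.443000·15 + 0.116250·10) / 0.26695 = 17.77375 / 0.26695 ≈ 66.581
  x_4 = (0.143000·30 + 0.284375·70 + 0.055000·15 + 0.436250·10) / 0.26695 = 29.38375 / 0.26695 ≈ 110.072

x_2 = 175.066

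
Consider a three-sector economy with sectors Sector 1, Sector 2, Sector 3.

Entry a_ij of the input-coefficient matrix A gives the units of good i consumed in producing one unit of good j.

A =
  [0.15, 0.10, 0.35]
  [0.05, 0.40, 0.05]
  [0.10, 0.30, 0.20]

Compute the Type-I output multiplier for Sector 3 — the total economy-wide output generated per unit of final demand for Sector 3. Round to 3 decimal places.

m_3 = 2.140

I − A =
  [   0.85    -0.10    -0.35]
  [  -0.05     0.60    -0.05]
  [  -0.10    -0.30     0.80]
Cofactors of I−A, C_ij = (−1)^(i+j)·(minor ij) (rows/columns in the sector order above):
  C_11 = (0.60)(0.80) − (-0.05)(-0.30) = 0.4650
  C_12 = −[(-0.05)(0.80) − (-0.05)(-0.10)] = 0.0450
  C_13 = (-0.05)(-0.30) − (0.60)(-0.10) = 0.0750
  C_21 = −[(-0.10)(0.80) − (-0.35)(-0.30)] = 0.1850
  C_22 = (0.85)(0.80) − (-0.35)(-0.10) = 0.6450
  C_23 = −[(0.85)(-0.30) − (-0.10)(-0.10)] = 0.2650
  C_31 = (-0.10)(-0.05) − (-0.35)(0.60) = 0.2150
  C_32 = −[(0.85)(-0.05) − (-0.35)(-0.05)] = 0.0600
  C_33 = (0.85)(0.60) − (-0.10)(-0.05) = 0.5050
det(I−A) = Σ_j (I−A)_1j·C_1j = (0.85)(0.4650) + (-0.10)(0.0450) + (-0.35)(0.0750) = 0.3645
adj(I−A) = Cᵀ =
  [ 0.4650   0.1850   0.2150]
  [ 0.0450   0.6450   0.0600]
  [ 0.0750   0.2650   0.5050]
(I − A)⁻¹ = adj(I−A) / det(I−A) ≈
  [   1.2757     0.5075     0.5898]
  [   0.1235     1.7695     0.1646]
  [   0.2058     0.7270     1.3855]
The output multiplier for sector j is the column-j sum of the Leontief inverse (I − A)⁻¹ = adj(I−A) / det(I−A).
Column 3 of adj(I−A): (0.2150, 0.0600, 0.5050); det(I−A) = 0.3645.
m_3 = (0.2150 + 0.0600 + 0.5050) / 0.3645 = 0.78 / 0.3645 ≈ 2.140.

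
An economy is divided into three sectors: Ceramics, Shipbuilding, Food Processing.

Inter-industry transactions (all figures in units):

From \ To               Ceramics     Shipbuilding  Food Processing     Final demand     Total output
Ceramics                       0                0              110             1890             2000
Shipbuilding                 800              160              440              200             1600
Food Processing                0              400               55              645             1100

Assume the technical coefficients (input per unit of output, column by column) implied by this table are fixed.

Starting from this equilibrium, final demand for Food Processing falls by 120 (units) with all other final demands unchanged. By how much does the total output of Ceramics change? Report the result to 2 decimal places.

Technical coefficients a_ij = z_ij / X_j:
  a_11 = 0/2000 = 0.00, a_21 = 800/2000 = 0.40, a_31 = 0/2000 = 0.00
  a_12 = 0/1600 = 0.00, a_22 = 160/1600 = 0.10, a_32 = 400/1600 = 0.25
  a_13 = 110/1100 = 0.10, a_23 = 440/1100 = 0.40, a_33 = 55/1100 = 0.05
I − A =
  [   1.00     0.00    -0.10]
  [  -0.40     0.90    -0.40]
  [   0.00    -0.25     0.95]
Cofactors of I−A, C_ij = (−1)^(i+j)·(minor ij) (rows/columns in the sector order above):
  C_11 = (0.90)(0.95) − (-0.40)(-0.25) = 0.7550
  C_12 = −[(-0.40)(0.95) − (-0.40)(0.00)] = 0.3800
  C_13 = (-0.40)(-0.25) − (0.90)(0.00) = 0.1000
  C_21 = −[(0.00)(0.95) − (-0.10)(-0.25)] = 0.0250
  C_22 = (1.00)(0.95) − (-0.10)(0.00) = 0.9500
  C_23 = −[(1.00)(-0.25) − (0.00)(0.00)] = 0.2500
  C_31 = (0.00)(-0.40) − (-0.10)(0.90) = 0.0900
  C_32 = −[(1.00)(-0.40) − (-0.10)(-0.40)] = 0.4400
  C_33 = (1.00)(0.90) − (0.00)(-0.40) = 0.9000
det(I−A) = Σ_j (I−A)_1j·C_1j = (1.00)(0.7550) + (0.00)(0.3800) + (-0.10)(0.1000) = 0.7450
adj(I−A) = Cᵀ =
  [ 0.7550   0.0250   0.0900]
  [ 0.3800   0.9500   0.4400]
  [ 0.1000   0.2500   0.9000]
(I − A)⁻¹ = adj(I−A) / det(I−A) ≈
  [   1.0134     0.0336     0.1208]
  [   0.5101     1.2752     0.5906]
  [   0.1342     0.3356     1.2081]
Δx = (I − A)⁻¹ Δd with Δd having -120 in the Food Processing component and 0 elsewhere.
So Δx_1 = L_13 · (-120), where L_13 = adj(I−A)_13 / det(I−A) = 0.0900 / 0.7450.
Δx_1 = 0.0900 × (-120) / 0.7450 = -10.80 / 0.7450 ≈ -14.50.

Δx_1 = -14.50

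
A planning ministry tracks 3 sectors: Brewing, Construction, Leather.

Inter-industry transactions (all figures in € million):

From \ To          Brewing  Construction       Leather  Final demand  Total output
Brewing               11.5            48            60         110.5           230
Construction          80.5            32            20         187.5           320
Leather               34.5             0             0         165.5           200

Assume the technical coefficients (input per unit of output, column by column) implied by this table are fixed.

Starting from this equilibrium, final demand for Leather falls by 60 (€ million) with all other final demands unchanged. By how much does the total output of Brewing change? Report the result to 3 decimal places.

Technical coefficients a_ij = z_ij / X_j:
  a_11 = 11.5/230 = 0.05, a_21 = 80.5/230 = 0.35, a_31 = 34.5/230 = 0.15
  a_12 = 48/320 = 0.15, a_22 = 32/320 = 0.10, a_32 = 0/320 = 0.00
  a_13 = 60/200 = 0.30, a_23 = 20/200 = 0.10, a_33 = 0/200 = 0.00
I − A =
  [   0.95    -0.15    -0.30]
  [  -0.35     0.90    -0.10]
  [  -0.15     0.00     1.00]
Cofactors of I−A, C_ij = (−1)^(i+j)·(minor ij) (rows/columns in the sector order above):
  C_11 = (0.90)(1.00) − (-0.10)(0.00) = 0.9000
  C_12 = −[(-0.35)(1.00) − (-0.10)(-0.15)] = 0.3650
  C_13 = (-0.35)(0.00) − (0.90)(-0.15) = 0.1350
  C_21 = −[(-0.15)(1.00) − (-0.30)(0.00)] = 0.1500
  C_22 = (0.95)(1.00) − (-0.30)(-0.15) = 0.9050
  C_23 = −[(0.95)(0.00) − (-0.15)(-0.15)] = 0.0225
  C_31 = (-0.15)(-0.10) − (-0.30)(0.90) = 0.2850
  C_32 = −[(0.95)(-0.10) − (-0.30)(-0.35)] = 0.2000
  C_33 = (0.95)(0.90) − (-0.15)(-0.35) = 0.8025
det(I−A) = Σ_j (I−A)_1j·C_1j = (0.95)(0.9000) + (-0.15)(0.3650) + (-0.30)(0.1350) = 0.75975
adj(I−A) = Cᵀ =
  [ 0.9000   0.1500   0.2850]
  [ 0.3650   0.9050   0.2000]
  [ 0.1350   0.0225   0.8025]
(I − A)⁻¹ = adj(I−A) / det(I−A) ≈
  [   1.1846     0.1974     0.3751]
  [   0.4804     1.1912     0.2632]
  [   0.1777     0.0296     1.0563]
Δx = (I − A)⁻¹ Δd with Δd having -60 in the Leather component and 0 elsewhere.
So Δx_1 = L_13 · (-60), where L_13 = adj(I−A)_13 / det(I−A) = 0.2850 / 0.75975.
Δx_1 = 0.2850 × (-60) / 0.75975 = -17.10 / 0.75975 ≈ -22.507.

Δx_1 = -22.507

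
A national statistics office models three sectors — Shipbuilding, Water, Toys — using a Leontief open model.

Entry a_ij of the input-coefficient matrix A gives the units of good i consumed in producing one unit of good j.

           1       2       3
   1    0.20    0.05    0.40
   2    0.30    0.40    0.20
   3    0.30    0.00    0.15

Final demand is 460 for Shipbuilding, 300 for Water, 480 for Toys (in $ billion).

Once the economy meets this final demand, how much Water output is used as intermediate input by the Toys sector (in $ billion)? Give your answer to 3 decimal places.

I − A =
  [   0.80    -0.05    -0.40]
  [  -0.30     0.60    -0.20]
  [  -0.30     0.00     0.85]
Cofactors of I−A, C_ij = (−1)^(i+j)·(minor ij) (rows/columns in the sector order above):
  C_11 = (0.60)(0.85) − (-0.20)(0.00) = 0.5100
  C_12 = −[(-0.30)(0.85) − (-0.20)(-0.30)] = 0.3150
  C_13 = (-0.30)(0.00) − (0.60)(-0.30) = 0.1800
  C_21 = −[(-0.05)(0.85) − (-0.40)(0.00)] = 0.0425
  C_22 = (0.80)(0.85) − (-0.40)(-0.30) = 0.5600
  C_23 = −[(0.80)(0.00) − (-0.05)(-0.30)] = 0.0150
  C_31 = (-0.05)(-0.20) − (-0.40)(0.60) = 0.2500
  C_32 = −[(0.80)(-0.20) − (-0.40)(-0.30)] = 0.2800
  C_33 = (0.80)(0.60) − (-0.05)(-0.30) = 0.4650
det(I−A) = Σ_j (I−A)_1j·C_1j = (0.80)(0.5100) + (-0.05)(0.3150) + (-0.40)(0.1800) = 0.32025
adj(I−A) = Cᵀ =
  [ 0.5100   0.0425   0.2500]
  [ 0.3150   0.5600   0.2800]
  [ 0.1800   0.0150   0.4650]
(I − A)⁻¹ = adj(I−A) / det(I−A) ≈
  [   1.5925     0.1327     0.7806]
  [   0.9836     1.7486     0.8743]
  [   0.5621     0.0468     1.4520]
First solve x = (I − A)⁻¹ d = adj(I−A)·d / det(I−A); in particular x_3 = (0.1800·460 + 0.0150·300 + 0.4650·480) / 0.32025 = 310.50 / 0.32025 ≈ 969.55504.
Intermediate flow from 2 to 3: z_23 = a_23 · x_3 = 0.20 × 310.50 / 0.32025 = 62.10 / 0.32025 ≈ 193.911.

z_23 = 193.911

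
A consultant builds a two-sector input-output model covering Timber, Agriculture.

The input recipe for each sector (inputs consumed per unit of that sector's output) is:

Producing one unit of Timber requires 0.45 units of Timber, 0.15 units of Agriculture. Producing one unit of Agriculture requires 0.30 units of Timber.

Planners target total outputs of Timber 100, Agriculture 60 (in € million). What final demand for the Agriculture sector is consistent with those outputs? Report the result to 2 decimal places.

d_A = 45.00

I − A =
  [   0.55    -0.30]
  [  -0.15     1.00]
d = (I − A) x:
  d_T = (+0.55)·100 + (-0.30)·60 = 37.00
  d_A = (-0.15)·100 + (+1.00)·60 = 45.00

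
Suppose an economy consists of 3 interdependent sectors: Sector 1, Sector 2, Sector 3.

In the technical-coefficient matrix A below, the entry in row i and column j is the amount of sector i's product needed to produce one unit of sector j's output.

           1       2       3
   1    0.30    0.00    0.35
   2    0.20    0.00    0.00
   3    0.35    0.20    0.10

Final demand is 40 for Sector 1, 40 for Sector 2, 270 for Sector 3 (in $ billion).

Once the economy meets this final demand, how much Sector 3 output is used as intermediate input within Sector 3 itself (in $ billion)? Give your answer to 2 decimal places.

I − A =
  [   0.70     0.00    -0.35]
  [  -0.20     1.00     0.00]
  [  -0.35    -0.20     0.90]
Cofactors of I−A, C_ij = (−1)^(i+j)·(minor ij) (rows/columns in the sector order above):
  C_11 = (1.00)(0.90) − (0.00)(-0.20) = 0.9000
  C_12 = −[(-0.20)(0.90) − (0.00)(-0.35)] = 0.1800
  C_13 = (-0.20)(-0.20) − (1.00)(-0.35) = 0.3900
  C_21 = −[(0.00)(0.90) − (-0.35)(-0.20)] = 0.0700
  C_22 = (0.70)(0.90) − (-0.35)(-0.35) = 0.5075
  C_23 = −[(0.70)(-0.20) − (0.00)(-0.35)] = 0.1400
  C_31 = (0.00)(0.00) − (-0.35)(1.00) = 0.3500
  C_32 = −[(0.70)(0.00) − (-0.35)(-0.20)] = 0.0700
  C_33 = (0.70)(1.00) − (0.00)(-0.20) = 0.7000
det(I−A) = Σ_j (I−A)_1j·C_1j = (0.70)(0.9000) + (0.00)(0.1800) + (-0.35)(0.3900) = 0.4935
adj(I−A) = Cᵀ =
  [ 0.9000   0.0700   0.3500]
  [ 0.1800   0.5075   0.0700]
  [ 0.3900   0.1400   0.7000]
(I − A)⁻¹ = adj(I−A) / det(I−A) ≈
  [   1.8237     0.1418     0.7092]
  [   0.3647     1.0284     0.1418]
  [   0.7903     0.2837     1.4184]
First solve x = (I − A)⁻¹ d = adj(I−A)·d / det(I−A); in particular x_3 = (0.3900·40 + 0.1400·40 + 0.7000·270) / 0.4935 = 210.20 / 0.4935 ≈ 425.9372.
Intermediate flow from 3 to 3: z_33 = a_33 · x_3 = 0.10 × 210.20 / 0.4935 = 21.02 / 0.4935 ≈ 42.59.

z_33 = 42.59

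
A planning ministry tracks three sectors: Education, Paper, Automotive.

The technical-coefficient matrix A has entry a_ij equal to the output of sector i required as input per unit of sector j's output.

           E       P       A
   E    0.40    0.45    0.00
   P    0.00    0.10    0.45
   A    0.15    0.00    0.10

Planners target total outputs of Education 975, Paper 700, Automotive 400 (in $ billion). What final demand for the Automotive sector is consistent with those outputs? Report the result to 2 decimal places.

I − A =
  [   0.60    -0.45     0.00]
  [   0.00     0.90    -0.45]
  [  -0.15     0.00     0.90]
d = (I − A) x:
  d_E = (+0.60)·975 + (-0.45)·700 + (+0.00)·400 = 270.00
  d_P = (+0.00)·975 + (+0.90)·700 + (-0.45)·400 = 450.00
  d_A = (-0.15)·975 + (+0.00)·700 + (+0.90)·400 = 213.75

d_A = 213.75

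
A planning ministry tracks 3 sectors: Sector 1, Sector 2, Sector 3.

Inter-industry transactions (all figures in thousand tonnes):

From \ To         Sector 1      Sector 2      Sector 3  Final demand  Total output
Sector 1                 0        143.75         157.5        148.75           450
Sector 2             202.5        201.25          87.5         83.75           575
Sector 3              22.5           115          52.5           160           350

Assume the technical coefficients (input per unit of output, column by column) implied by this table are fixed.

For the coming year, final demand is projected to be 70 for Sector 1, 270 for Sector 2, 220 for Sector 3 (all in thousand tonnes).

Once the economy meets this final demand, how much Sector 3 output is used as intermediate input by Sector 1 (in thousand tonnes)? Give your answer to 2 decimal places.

z_31 = 27.96

Technical coefficients a_ij = z_ij / X_j:
  a_11 = 0/450 = 0.00, a_21 = 202.5/450 = 0.45, a_31 = 22.5/450 = 0.05
  a_12 = 143.75/575 = 0.25, a_22 = 201.25/575 = 0.35, a_32 = 115/575 = 0.20
  a_13 = 157.5/350 = 0.45, a_23 = 87.5/350 = 0.25, a_33 = 52.5/350 = 0.15
I − A =
  [   1.00    -0.25    -0.45]
  [  -0.45     0.65    -0.25]
  [  -0.05    -0.20     0.85]
Cofactors of I−A, C_ij = (−1)^(i+j)·(minor ij) (rows/columns in the sector order above):
  C_11 = (0.65)(0.85) − (-0.25)(-0.20) = 0.5025
  C_12 = −[(-0.45)(0.85) − (-0.25)(-0.05)] = 0.3950
  C_13 = (-0.45)(-0.20) − (0.65)(-0.05) = 0.1225
  C_21 = −[(-0.25)(0.85) − (-0.45)(-0.20)] = 0.3025
  C_22 = (1.00)(0.85) − (-0.45)(-0.05) = 0.8275
  C_23 = −[(1.00)(-0.20) − (-0.25)(-0.05)] = 0.2125
  C_31 = (-0.25)(-0.25) − (-0.45)(0.65) = 0.3550
  C_32 = −[(1.00)(-0.25) − (-0.45)(-0.45)] = 0.4525
  C_33 = (1.00)(0.65) − (-0.25)(-0.45) = 0.5375
det(I−A) = Σ_j (I−A)_1j·C_1j = (1.00)(0.5025) + (-0.25)(0.3950) + (-0.45)(0.1225) = 0.348625
adj(I−A) = Cᵀ =
  [ 0.5025   0.3025   0.3550]
  [ 0.3950   0.8275   0.4525]
  [ 0.1225   0.2125   0.5375]
(I − A)⁻¹ = adj(I−A) / det(I−A) ≈
  [   1.4414     0.8677     1.0183]
  [   1.1330     2.3736     1.2980]
  [   0.3514     0.6095     1.5418]
First solve x = (I − A)⁻¹ d = adj(I−A)·d / det(I−A); in particular x_1 = (0.5025·70 + 0.3025·270 + 0.3550·220) / 0.348625 = 194.95 / 0.348625 ≈ 559.1968.
Intermediate flow from 3 to 1: z_31 = a_31 · x_1 = 0.05 × 194.95 / 0.348625 = 9.7475 / 0.348625 ≈ 27.96.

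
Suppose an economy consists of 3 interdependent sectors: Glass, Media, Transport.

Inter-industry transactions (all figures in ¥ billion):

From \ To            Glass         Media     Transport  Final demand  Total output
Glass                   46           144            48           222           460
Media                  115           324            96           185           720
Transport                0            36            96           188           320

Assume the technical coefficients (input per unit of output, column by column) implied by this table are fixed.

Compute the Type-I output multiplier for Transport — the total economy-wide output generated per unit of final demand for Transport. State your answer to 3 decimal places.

m_3 = 3.022

Technical coefficients a_ij = z_ij / X_j:
  a_11 = 46/460 = 0.10, a_21 = 115/460 = 0.25, a_31 = 0/460 = 0.00
  a_12 = 144/720 = 0.20, a_22 = 324/720 = 0.45, a_32 = 36/720 = 0.05
  a_13 = 48/320 = 0.15, a_23 = 96/320 = 0.30, a_33 = 96/320 = 0.30
I − A =
  [   0.90    -0.20    -0.15]
  [  -0.25     0.55    -0.30]
  [   0.00    -0.05     0.70]
Cofactors of I−A, C_ij = (−1)^(i+j)·(minor ij) (rows/columns in the sector order above):
  C_11 = (0.55)(0.70) − (-0.30)(-0.05) = 0.3700
  C_12 = −[(-0.25)(0.70) − (-0.30)(0.00)] = 0.1750
  C_13 = (-0.25)(-0.05) − (0.55)(0.00) = 0.0125
  C_21 = −[(-0.20)(0.70) − (-0.15)(-0.05)] = 0.1475
  C_22 = (0.90)(0.70) − (-0.15)(0.00) = 0.6300
  C_23 = −[(0.90)(-0.05) − (-0.20)(0.00)] = 0.0450
  C_31 = (-0.20)(-0.30) − (-0.15)(0.55) = 0.1425
  C_32 = −[(0.90)(-0.30) − (-0.15)(-0.25)] = 0.3075
  C_33 = (0.90)(0.55) − (-0.20)(-0.25) = 0.4450
det(I−A) = Σ_j (I−A)_1j·C_1j = (0.90)(0.3700) + (-0.20)(0.1750) + (-0.15)(0.0125) = 0.296125
adj(I−A) = Cᵀ =
  [ 0.3700   0.1475   0.1425]
  [ 0.1750   0.6300   0.3075]
  [ 0.0125   0.0450   0.4450]
(I − A)⁻¹ = adj(I−A) / det(I−A) ≈
  [   1.2495     0.4981     0.4812]
  [   0.5910     2.1275     1.0384]
  [   0.0422     0.1520     1.5027]
The output multiplier for sector j is the column-j sum of the Leontief inverse (I − A)⁻¹ = adj(I−A) / det(I−A).
Column 3 of adj(I−A): (0.1425, 0.3075, 0.4450); det(I−A) = 0.296125.
m_3 = (0.1425 + 0.3075 + 0.4450) / 0.296125 = 0.895 / 0.296125 ≈ 3.022.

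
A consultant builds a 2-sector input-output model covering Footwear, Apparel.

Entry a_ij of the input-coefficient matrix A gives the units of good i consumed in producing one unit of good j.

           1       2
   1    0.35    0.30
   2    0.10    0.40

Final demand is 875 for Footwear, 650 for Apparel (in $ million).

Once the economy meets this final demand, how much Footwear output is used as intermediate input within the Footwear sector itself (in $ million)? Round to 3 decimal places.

I − A =
  [   0.65    -0.30]
  [  -0.10     0.60]
det(I−A) = (0.65)(0.60) − (-0.30)(-0.10) = 0.3600
adj(I−A) = [[0.60, 0.30], [0.10, 0.65]]
(I − A)⁻¹ = adj(I−A) / det(I−A) ≈
  [   1.6667     0.8333]
  [   0.2778     1.8056]
First solve x = (I − A)⁻¹ d = adj(I−A)·d / det(I−A); in particular x_1 = (0.60·875 + 0.30·650) / 0.3600 = 720.00 / 0.3600 = 2000.00000.
Intermediate flow from 1 to 1: z_11 = a_11 · x_1 = 0.35 × 720.00 / 0.3600 = 252.00 / 0.3600 = 700.000.

z_11 = 700.000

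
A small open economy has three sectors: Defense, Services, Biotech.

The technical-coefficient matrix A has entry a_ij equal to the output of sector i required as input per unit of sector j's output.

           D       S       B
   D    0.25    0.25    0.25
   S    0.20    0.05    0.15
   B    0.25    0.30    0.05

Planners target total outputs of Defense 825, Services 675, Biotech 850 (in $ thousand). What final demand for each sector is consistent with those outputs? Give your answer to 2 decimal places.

d_D = 237.50, d_S = 348.75, d_B = 398.75

I − A =
  [   0.75    -0.25    -0.25]
  [  -0.20     0.95    -0.15]
  [  -0.25    -0.30     0.95]
d = (I − A) x:
  d_D = (+0.75)·825 + (-0.25)·675 + (-0.25)·850 = 237.50
  d_S = (-0.20)·825 + (+0.95)·675 + (-0.15)·850 = 348.75
  d_B = (-0.25)·825 + (-0.30)·675 + (+0.95)·850 = 398.75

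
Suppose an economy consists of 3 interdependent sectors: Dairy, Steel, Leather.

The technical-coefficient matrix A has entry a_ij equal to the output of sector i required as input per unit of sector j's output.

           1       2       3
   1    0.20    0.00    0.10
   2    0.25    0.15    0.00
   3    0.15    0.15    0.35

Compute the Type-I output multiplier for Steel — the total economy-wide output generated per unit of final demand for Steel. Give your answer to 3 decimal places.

m_2 = 1.504

I − A =
  [   0.80     0.00    -0.10]
  [  -0.25     0.85     0.00]
  [  -0.15    -0.15     0.65]
Cofactors of I−A, C_ij = (−1)^(i+j)·(minor ij) (rows/columns in the sector order above):
  C_11 = (0.85)(0.65) − (0.00)(-0.15) = 0.5525
  C_12 = −[(-0.25)(0.65) − (0.00)(-0.15)] = 0.1625
  C_13 = (-0.25)(-0.15) − (0.85)(-0.15) = 0.1650
  C_21 = −[(0.00)(0.65) − (-0.10)(-0.15)] = 0.0150
  C_22 = (0.80)(0.65) − (-0.10)(-0.15) = 0.5050
  C_23 = −[(0.80)(-0.15) − (0.00)(-0.15)] = 0.1200
  C_31 = (0.00)(0.00) − (-0.10)(0.85) = 0.0850
  C_32 = −[(0.80)(0.00) − (-0.10)(-0.25)] = 0.0250
  C_33 = (0.80)(0.85) − (0.00)(-0.25) = 0.6800
det(I−A) = Σ_j (I−A)_1j·C_1j = (0.80)(0.5525) + (0.00)(0.1625) + (-0.10)(0.1650) = 0.4255
adj(I−A) = Cᵀ =
  [ 0.5525   0.0150   0.0850]
  [ 0.1625   0.5050   0.0250]
  [ 0.1650   0.1200   0.6800]
(I − A)⁻¹ = adj(I−A) / det(I−A) ≈
  [   1.2985     0.0353     0.1998]
  [   0.3819     1.1868     0.0588]
  [   0.3878     0.2820     1.5981]
The output multiplier for sector j is the column-j sum of the Leontief inverse (I − A)⁻¹ = adj(I−A) / det(I−A).
Column 2 of adj(I−A): (0.0150, 0.5050, 0.1200); det(I−A) = 0.4255.
m_2 = (0.0150 + 0.5050 + 0.1200) / 0.4255 = 0.64 / 0.4255 ≈ 1.504.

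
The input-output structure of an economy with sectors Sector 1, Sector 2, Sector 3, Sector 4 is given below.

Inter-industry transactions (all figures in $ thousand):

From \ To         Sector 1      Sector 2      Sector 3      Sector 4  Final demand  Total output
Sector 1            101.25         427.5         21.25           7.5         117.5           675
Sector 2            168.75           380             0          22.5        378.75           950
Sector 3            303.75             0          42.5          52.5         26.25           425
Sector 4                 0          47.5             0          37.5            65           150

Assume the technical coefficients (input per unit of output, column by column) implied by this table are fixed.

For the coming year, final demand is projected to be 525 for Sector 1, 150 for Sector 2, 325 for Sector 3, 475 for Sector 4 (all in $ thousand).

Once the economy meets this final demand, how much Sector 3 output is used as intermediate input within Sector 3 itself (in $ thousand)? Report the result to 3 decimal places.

z_33 = 124.509

Technical coefficients a_ij = z_ij / X_j:
  a_11 = 101.25/675 = 0.15, a_21 = 168.75/675 = 0.25, a_31 = 303.75/675 = 0.45, a_41 = 0/675 = 0.00
  a_12 = 427.5/950 = 0.45, a_22 = 380/950 = 0.40, a_32 = 0/950 = 0.00, a_42 = 47.5/950 = 0.05
  a_13 = 21.25/425 = 0.05, a_23 = 0/425 = 0.00, a_33 = 42.5/425 = 0.10, a_43 = 0/425 = 0.00
  a_14 = 7.5/150 = 0.05, a_24 = 22.5/150 = 0.15, a_34 = 52.5/150 = 0.35, a_44 = 37.5/150 = 0.25
I − A =
  [   0.85    -0.45    -0.05    -0.05]
  [  -0.25     0.60     0.00    -0.15]
  [  -0.45     0.00     0.90    -0.35]
  [   0.00    -0.05     0.00     0.75]
Compute the cofactors C_ij = (−1)^(i+j)·(3×3 minor ij) of I−A; the adjugate is their transpose:
adj(I−A) = Cᵀ =
  [ 0.398250   0.306875   0.022125   0.098250]
  [ 0.168750   0.556875   0.009375   0.127000]
  [ 0.203500   0.167875   0.291125   0.183000]
  [ 0.011250   0.037125   0.000625   0.344250]
det(I−A) = Σ_j (I−A)_1j·C_1j = (0.85)(0.398250) + (-0.45)(0.168750) + (-0.05)(0.203500) + (-0.05)(0.011250) = 0.2518375
(I − A)⁻¹ = adj(I−A) / det(I−A) ≈
  [   1.5814     1.2185     0.0879     0.3901]
  [   0.6701     2.2112     0.0372     0.5043]
  [   0.8081     0.6666     1.1560     0.7267]
  [   0.0447     0.1474     0.0025     1.3670]
First solve x = (I − A)⁻¹ d = adj(I−A)·d / det(I−A); in particular x_3 = (0.203500·525 + 0.167875·150 + 0.291125·325 + 0.183000·475) / 0.2518375 = 313.559375 / 0.2518375 ≈ 1245.08612.
Intermediate flow from 3 to 3: z_33 = a_33 · x_3 = 0.10 × 313.559375 / 0.2518375 = 31.3559375 / 0.2518375 ≈ 124.509.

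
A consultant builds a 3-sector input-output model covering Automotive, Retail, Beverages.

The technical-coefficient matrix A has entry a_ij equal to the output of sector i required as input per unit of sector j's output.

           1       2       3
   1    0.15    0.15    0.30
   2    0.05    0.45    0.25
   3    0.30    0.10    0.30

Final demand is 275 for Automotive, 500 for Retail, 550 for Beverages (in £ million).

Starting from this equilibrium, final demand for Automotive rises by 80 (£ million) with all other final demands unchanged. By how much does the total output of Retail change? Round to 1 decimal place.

Δx_2 = 36.9

I − A =
  [   0.85    -0.15    -0.30]
  [  -0.05     0.55    -0.25]
  [  -0.30    -0.10     0.70]
Cofactors of I−A, C_ij = (−1)^(i+j)·(minor ij) (rows/columns in the sector order above):
  C_11 = (0.55)(0.70) − (-0.25)(-0.10) = 0.3600
  C_12 = −[(-0.05)(0.70) − (-0.25)(-0.30)] = 0.1100
  C_13 = (-0.05)(-0.10) − (0.55)(-0.30) = 0.1700
  C_21 = −[(-0.15)(0.70) − (-0.30)(-0.10)] = 0.1350
  C_22 = (0.85)(0.70) − (-0.30)(-0.30) = 0.5050
  C_23 = −[(0.85)(-0.10) − (-0.15)(-0.30)] = 0.1300
  C_31 = (-0.15)(-0.25) − (-0.30)(0.55) = 0.2025
  C_32 = −[(0.85)(-0.25) − (-0.30)(-0.05)] = 0.2275
  C_33 = (0.85)(0.55) − (-0.15)(-0.05) = 0.4600
det(I−A) = Σ_j (I−A)_1j·C_1j = (0.85)(0.3600) + (-0.15)(0.1100) + (-0.30)(0.1700) = 0.2385
adj(I−A) = Cᵀ =
  [ 0.3600   0.1350   0.2025]
  [ 0.1100   0.5050   0.2275]
  [ 0.1700   0.1300   0.4600]
(I − A)⁻¹ = adj(I−A) / det(I−A) ≈
  [   1.5094     0.5660     0.8491]
  [   0.4612     2.1174     0.9539]
  [   0.7128     0.5451     1.9287]
Δx = (I − A)⁻¹ Δd with Δd having +80 in the Automotive component and 0 elsewhere.
So Δx_2 = L_21 · (+80), where L_21 = adj(I−A)_21 / det(I−A) = 0.1100 / 0.2385.
Δx_2 = 0.1100 × (+80) / 0.2385 = 8.80 / 0.2385 ≈ 36.9.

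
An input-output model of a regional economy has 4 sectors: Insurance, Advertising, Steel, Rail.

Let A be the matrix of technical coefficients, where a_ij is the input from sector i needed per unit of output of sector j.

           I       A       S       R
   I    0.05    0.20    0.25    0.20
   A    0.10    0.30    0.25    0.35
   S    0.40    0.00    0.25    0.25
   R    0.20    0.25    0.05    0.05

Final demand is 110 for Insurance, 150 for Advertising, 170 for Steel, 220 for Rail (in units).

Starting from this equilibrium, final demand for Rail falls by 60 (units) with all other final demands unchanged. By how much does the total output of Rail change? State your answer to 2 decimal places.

Δx_R = -98.31

I − A =
  [   0.95    -0.20    -0.25    -0.20]
  [  -0.10     0.70    -0.25    -0.35]
  [  -0.40     0.00     0.75    -0.25]
  [  -0.20    -0.25    -0.05     0.95]
Compute the cofactors C_ij = (−1)^(i+j)·(3×3 minor ij) of I−A; the adjugate is their transpose:
adj(I−A) = Cᵀ =
  [ 0.408750   0.193125   0.214875   0.213750]
  [ 0.237000   0.523500   0.274500   0.315000]
  [ 0.272250   0.165375   0.482625   0.245250]
  [ 0.162750   0.187125   0.142875   0.393750]
det(I−A) = Σ_j (I−A)_1j·C_1j = (0.95)(0.408750) + (-0.20)(0.237000) + (-0.25)(0.272250) + (-0.20)(0.162750) = 0.2403
(I − A)⁻¹ = adj(I−A) / det(I−A) ≈
  [   1.7010     0.8037     0.8942     0.8895]
  [   0.9863     2.1785     1.1423     1.3109]
  [   1.1330     0.6882     2.0084     1.0206]
  [   0.6773     0.7787     0.5946     1.6386]
Δx = (I − A)⁻¹ Δd with Δd having -60 in the Rail component and 0 elsewhere.
So Δx_R = L_RR · (-60), where L_RR = adj(I−A)_RR / det(I−A) = 0.393750 / 0.2403.
Δx_R = 0.393750 × (-60) / 0.2403 = -23.625 / 0.2403 ≈ -98.31.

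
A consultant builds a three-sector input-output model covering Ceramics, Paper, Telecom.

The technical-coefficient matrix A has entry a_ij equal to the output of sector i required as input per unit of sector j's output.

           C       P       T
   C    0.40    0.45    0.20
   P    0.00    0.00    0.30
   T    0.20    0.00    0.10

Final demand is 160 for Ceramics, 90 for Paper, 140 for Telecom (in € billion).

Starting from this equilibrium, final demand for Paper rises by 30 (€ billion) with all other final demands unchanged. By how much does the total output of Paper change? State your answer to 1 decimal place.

I − A =
  [   0.60    -0.45    -0.20]
  [   0.00     1.00    -0.30]
  [  -0.20     0.00     0.90]
Cofactors of I−A, C_ij = (−1)^(i+j)·(minor ij) (rows/columns in the sector order above):
  C_11 = (1.00)(0.90) − (-0.30)(0.00) = 0.9000
  C_12 = −[(0.00)(0.90) − (-0.30)(-0.20)] = 0.0600
  C_13 = (0.00)(0.00) − (1.00)(-0.20) = 0.2000
  C_21 = −[(-0.45)(0.90) − (-0.20)(0.00)] = 0.4050
  C_22 = (0.60)(0.90) − (-0.20)(-0.20) = 0.5000
  C_23 = −[(0.60)(0.00) − (-0.45)(-0.20)] = 0.0900
  C_31 = (-0.45)(-0.30) − (-0.20)(1.00) = 0.3350
  C_32 = −[(0.60)(-0.30) − (-0.20)(0.00)] = 0.1800
  C_33 = (0.60)(1.00) − (-0.45)(0.00) = 0.6000
det(I−A) = Σ_j (I−A)_1j·C_1j = (0.60)(0.9000) + (-0.45)(0.0600) + (-0.20)(0.2000) = 0.4730
adj(I−A) = Cᵀ =
  [ 0.9000   0.4050   0.3350]
  [ 0.0600   0.5000   0.1800]
  [ 0.2000   0.0900   0.6000]
(I − A)⁻¹ = adj(I−A) / det(I−A) ≈
  [   1.9027     0.8562     0.7082]
  [   0.1268     1.0571     0.3805]
  [   0.4228     0.1903     1.2685]
Δx = (I − A)⁻¹ Δd with Δd having +30 in the Paper component and 0 elsewhere.
So Δx_P = L_PP · (+30), where L_PP = adj(I−A)_PP / det(I−A) = 0.5000 / 0.4730.
Δx_P = 0.5000 × (+30) / 0.4730 = 15.00 / 0.4730 ≈ 31.7.

Δx_P = 31.7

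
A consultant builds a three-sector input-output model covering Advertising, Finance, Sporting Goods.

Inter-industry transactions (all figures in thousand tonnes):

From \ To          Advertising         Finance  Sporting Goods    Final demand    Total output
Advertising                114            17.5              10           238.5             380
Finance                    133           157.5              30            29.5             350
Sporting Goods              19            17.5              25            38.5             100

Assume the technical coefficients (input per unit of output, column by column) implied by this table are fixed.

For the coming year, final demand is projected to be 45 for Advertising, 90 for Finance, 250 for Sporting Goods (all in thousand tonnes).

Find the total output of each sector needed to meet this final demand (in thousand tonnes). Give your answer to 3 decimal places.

x_1 = 150.890, x_2 = 463.829, x_3 = 374.315

Technical coefficients a_ij = z_ij / X_j:
  a_11 = 114/380 = 0.30, a_21 = 133/380 = 0.35, a_31 = 19/380 = 0.05
  a_12 = 17.5/350 = 0.05, a_22 = 157.5/350 = 0.45, a_32 = 17.5/350 = 0.05
  a_13 = 10/100 = 0.10, a_23 = 30/100 = 0.30, a_33 = 25/100 = 0.25
I − A =
  [   0.70    -0.05    -0.10]
  [  -0.35     0.55    -0.30]
  [  -0.05    -0.05     0.75]
Cofactors of I−A, C_ij = (−1)^(i+j)·(minor ij) (rows/columns in the sector order above):
  C_11 = (0.55)(0.75) − (-0.30)(-0.05) = 0.3975
  C_12 = −[(-0.35)(0.75) − (-0.30)(-0.05)] = 0.2775
  C_13 = (-0.35)(-0.05) − (0.55)(-0.05) = 0.0450
  C_21 = −[(-0.05)(0.75) − (-0.10)(-0.05)] = 0.0425
  C_22 = (0.70)(0.75) − (-0.10)(-0.05) = 0.5200
  C_23 = −[(0.70)(-0.05) − (-0.05)(-0.05)] = 0.0375
  C_31 = (-0.05)(-0.30) − (-0.10)(0.55) = 0.0700
  C_32 = −[(0.70)(-0.30) − (-0.10)(-0.35)] = 0.2450
  C_33 = (0.70)(0.55) − (-0.05)(-0.35) = 0.3675
det(I−A) = Σ_j (I−A)_1j·C_1j = (0.70)(0.3975) + (-0.05)(0.2775) + (-0.10)(0.0450) = 0.259875
adj(I−A) = Cᵀ =
  [ 0.3975   0.0425   0.0700]
  [ 0.2775   0.5200   0.2450]
  [ 0.0450   0.0375   0.3675]
(I − A)⁻¹ = adj(I−A) / det(I−A) ≈
  [   1.5296     0.1635     0.2694]
  [   1.0678     2.0010     0.9428]
  [   0.1732     0.1443     1.4141]
x = (I − A)⁻¹ d = adj(I−A)·d / det(I−A), with det(I−A) = 0.259875:
  x_1 = (0.3975·45 + 0.0425·90 + 0.0700·250) / 0.259875 = 39.2125 / 0.259875 ≈ 150.890
  x_2 = (0.2775·45 + 0.5200·90 + 0.2450·250) / 0.259875 = 120.5375 / 0.259875 ≈ 463.829
  x_3 = (0.0450·45 + 0.0375·90 + 0.3675·250) / 0.259875 = 97.275 / 0.259875 ≈ 374.315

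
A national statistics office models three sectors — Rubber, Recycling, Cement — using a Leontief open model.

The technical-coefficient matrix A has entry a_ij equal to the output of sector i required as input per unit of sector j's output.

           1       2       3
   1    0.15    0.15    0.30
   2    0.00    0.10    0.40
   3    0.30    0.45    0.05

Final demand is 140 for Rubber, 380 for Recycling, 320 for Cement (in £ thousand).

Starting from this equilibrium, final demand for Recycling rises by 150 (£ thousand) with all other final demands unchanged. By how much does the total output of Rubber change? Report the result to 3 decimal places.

I − A =
  [   0.85    -0.15    -0.30]
  [   0.00     0.90    -0.40]
  [  -0.30    -0.45     0.95]
Cofactors of I−A, C_ij = (−1)^(i+j)·(minor ij) (rows/columns in the sector order above):
  C_11 = (0.90)(0.95) − (-0.40)(-0.45) = 0.6750
  C_12 = −[(0.00)(0.95) − (-0.40)(-0.30)] = 0.1200
  C_13 = (0.00)(-0.45) − (0.90)(-0.30) = 0.2700
  C_21 = −[(-0.15)(0.95) − (-0.30)(-0.45)] = 0.2775
  C_22 = (0.85)(0.95) − (-0.30)(-0.30) = 0.7175
  C_23 = −[(0.85)(-0.45) − (-0.15)(-0.30)] = 0.4275
  C_31 = (-0.15)(-0.40) − (-0.30)(0.90) = 0.3300
  C_32 = −[(0.85)(-0.40) − (-0.30)(0.00)] = 0.3400
  C_33 = (0.85)(0.90) − (-0.15)(0.00) = 0.7650
det(I−A) = Σ_j (I−A)_1j·C_1j = (0.85)(0.6750) + (-0.15)(0.1200) + (-0.30)(0.2700) = 0.47475
adj(I−A) = Cᵀ =
  [ 0.6750   0.2775   0.3300]
  [ 0.1200   0.7175   0.3400]
  [ 0.2700   0.4275   0.7650]
(I − A)⁻¹ = adj(I−A) / det(I−A) ≈
  [   1.4218     0.5845     0.6951]
  [   0.2528     1.5113     0.7162]
  [   0.5687     0.9005     1.6114]
Δx = (I − A)⁻¹ Δd with Δd having +150 in the Recycling component and 0 elsewhere.
So Δx_1 = L_12 · (+150), where L_12 = adj(I−A)_12 / det(I−A) = 0.2775 / 0.47475.
Δx_1 = 0.2775 × (+150) / 0.47475 = 41.625 / 0.47475 ≈ 87.678.

Δx_1 = 87.678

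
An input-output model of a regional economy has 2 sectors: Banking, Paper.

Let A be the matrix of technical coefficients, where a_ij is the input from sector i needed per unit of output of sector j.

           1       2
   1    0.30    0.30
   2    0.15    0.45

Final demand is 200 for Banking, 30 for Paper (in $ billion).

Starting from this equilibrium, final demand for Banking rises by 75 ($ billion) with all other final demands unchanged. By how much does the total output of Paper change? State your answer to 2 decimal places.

I − A =
  [   0.70    -0.30]
  [  -0.15     0.55]
det(I−A) = (0.70)(0.55) − (-0.30)(-0.15) = 0.3400
adj(I−A) = [[0.55, 0.30], [0.15, 0.70]]
(I − A)⁻¹ = adj(I−A) / det(I−A) ≈
  [   1.6176     0.8824]
  [   0.4412     2.0588]
Δx = (I − A)⁻¹ Δd with Δd having +75 in the Banking component and 0 elsewhere.
So Δx_2 = L_21 · (+75), where L_21 = adj(I−A)_21 / det(I−A) = 0.15 / 0.3400.
Δx_2 = 0.15 × (+75) / 0.3400 = 11.25 / 0.3400 ≈ 33.09.

Δx_2 = 33.09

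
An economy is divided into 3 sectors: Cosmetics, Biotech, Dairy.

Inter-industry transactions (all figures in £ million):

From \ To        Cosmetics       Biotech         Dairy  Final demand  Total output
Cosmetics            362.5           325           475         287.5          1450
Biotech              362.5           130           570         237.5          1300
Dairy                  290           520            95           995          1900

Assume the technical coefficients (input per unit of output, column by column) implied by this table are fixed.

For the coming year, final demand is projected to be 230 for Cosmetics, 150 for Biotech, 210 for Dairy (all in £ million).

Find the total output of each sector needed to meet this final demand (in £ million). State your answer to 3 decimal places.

Technical coefficients a_ij = z_ij / X_j:
  a_11 = 362.5/1450 = 0.25, a_21 = 362.5/1450 = 0.25, a_31 = 290/1450 = 0.20
  a_12 = 325/1300 = 0.25, a_22 = 130/1300 = 0.10, a_32 = 520/1300 = 0.40
  a_13 = 475/1900 = 0.25, a_23 = 570/1900 = 0.30, a_33 = 95/1900 = 0.05
I − A =
  [   0.75    -0.25    -0.25]
  [  -0.25     0.90    -0.30]
  [  -0.20    -0.40     0.95]
Cofactors of I−A, C_ij = (−1)^(i+j)·(minor ij) (rows/columns in the sector order above):
  C_11 = (0.90)(0.95) − (-0.30)(-0.40) = 0.7350
  C_12 = −[(-0.25)(0.95) − (-0.30)(-0.20)] = 0.2975
  C_13 = (-0.25)(-0.40) − (0.90)(-0.20) = 0.2800
  C_21 = −[(-0.25)(0.95) − (-0.25)(-0.40)] = 0.3375
  C_22 = (0.75)(0.95) − (-0.25)(-0.20) = 0.6625
  C_23 = −[(0.75)(-0.40) − (-0.25)(-0.20)] = 0.3500
  C_31 = (-0.25)(-0.30) − (-0.25)(0.90) = 0.3000
  C_32 = −[(0.75)(-0.30) − (-0.25)(-0.25)] = 0.2875
  C_33 = (0.75)(0.90) − (-0.25)(-0.25) = 0.6125
det(I−A) = Σ_j (I−A)_1j·C_1j = (0.75)(0.7350) + (-0.25)(0.2975) + (-0.25)(0.2800) = 0.406875
adj(I−A) = Cᵀ =
  [ 0.7350   0.3375   0.3000]
  [ 0.2975   0.6625   0.2875]
  [ 0.2800   0.3500   0.6125]
(I − A)⁻¹ = adj(I−A) / det(I−A) ≈
  [   1.8065     0.8295     0.7373]
  [   0.7312     1.6283     0.7066]
  [   0.6882     0.8602     1.5054]
x = (I − A)⁻¹ d = adj(I−A)·d / det(I−A), with det(I−A) = 0.406875:
  x_1 = (0.7350·230 + 0.3375·150 + 0.3000·210) / 0.406875 = 282.675 / 0.406875 ≈ 694.747
  x_2 = (0.2975·230 + 0.6625·150 + 0.2875·210) / 0.406875 = 228.175 / 0.406875 ≈ 560.799
  x_3 = (0.2800·230 + 0.3500·150 + 0.6125·210) / 0.406875 = 245.525 / 0.406875 ≈ 603.441

x_1 = 694.747, x_2 = 560.799, x_3 = 603.441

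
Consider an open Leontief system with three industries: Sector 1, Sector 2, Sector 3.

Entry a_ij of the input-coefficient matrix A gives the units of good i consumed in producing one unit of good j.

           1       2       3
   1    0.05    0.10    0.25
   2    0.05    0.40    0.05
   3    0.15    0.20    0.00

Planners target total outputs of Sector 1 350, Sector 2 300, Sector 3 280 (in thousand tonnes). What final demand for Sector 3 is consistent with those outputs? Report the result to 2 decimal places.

I − A =
  [   0.95    -0.10    -0.25]
  [  -0.05     0.60    -0.05]
  [  -0.15    -0.20     1.00]
d = (I − A) x:
  d_1 = (+0.95)·350 + (-0.10)·300 + (-0.25)·280 = 232.50
  d_2 = (-0.05)·350 + (+0.60)·300 + (-0.05)·280 = 148.50
  d_3 = (-0.15)·350 + (-0.20)·300 + (+1.00)·280 = 167.50

d_3 = 167.50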